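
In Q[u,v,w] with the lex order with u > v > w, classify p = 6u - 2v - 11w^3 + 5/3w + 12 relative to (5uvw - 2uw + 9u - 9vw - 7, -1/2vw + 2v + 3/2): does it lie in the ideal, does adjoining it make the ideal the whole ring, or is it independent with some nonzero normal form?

6u - 2v - 11w^3 + 5/3w + 12 is independent of I; its normal form modulo I is 6u - 2v - 11w^3 + 5/3w + 12.

First compute the reduced Gröbner basis of I by Buchberger's algorithm.
f_1 = 5uvw - 2uw + 9u - 9vw - 7, LT = uvw.
f_2 = -1/2vw + 2v + 3/2, LT = vw.

S(f_1,f_2): lcm = uvw. S = 4uv - 2/5uw + 24/5u - 9/5vw - 7/5.
  reduce S modulo (f_1, f_2):
  remainder 4uv - 2/5uw + 24/5u - 36/5v - 34/5 ≠ 0; add h_3 = 4uv - 2/5uw + 24/5u - 36/5v - 34/5 to the basis.

S(f_1,h_3): lcm = uvw. S = 1/10uw^2 - 8/5uw + 9/5u + 17/10w - 7/5.
  reduce S modulo (f_1, f_2, h_3):
  remainder 1/10uw^2 - 8/5uw + 9/5u + 17/10w - 7/5 ≠ 0; add h_4 = 1/10uw^2 - 8/5uw + 9/5u + 17/10w - 7/5 to the basis.

The other S-polynomials (S(f_2,h_3), S(f_1,h_4), S(f_2,h_4), S(h_3,h_4)) all reduce to 0 modulo the current basis, so we have a Gröbner basis.
Inter-reduce: drop elements whose leading term is divisible by another's, tail-reduce, and make monic.
Reduced Gröbner basis: {uv - 1/10uw + 6/5u - 9/5v - 17/10, uw^2 - 16uw + 18u + 17w - 14, vw - 4v - 3}.
Label its elements g_1 = uv - 1/10uw + 6/5u - 9/5v - 17/10, g_2 = uw^2 - 16uw + 18u + 17w - 14, g_3 = vw - 4v - 3.

Reduce p = 6u - 2v - 11w^3 + 5/3w + 12 modulo G:
  leading term u: no divisor's leading term divides it; move 6u to the remainder.
  leading term v: no divisor's leading term divides it; move -2v to the remainder.
  leading term w^3: no divisor's leading term divides it; move -11w^3 to the remainder.
  leading term w: no divisor's leading term divides it; move 5/3w to the remainder.
  leading term 1: no divisor's leading term divides it; move 12 to the remainder.
  normal form = 6u - 2v - 11w^3 + 5/3w + 12.
The normal form is nonzero, so p ∉ I. Since p minus its normal form lies in I, I + (p) = I + (r) where r = 6u - 2v - 11w^3 + 5/3w + 12; decide whether this ideal is the whole ring.
Run Buchberger on G together with r (pairs among the g_i already reduce to 0 since G is a Gröbner basis):
g_1 = uv - 1/10uw + 6/5u - 9/5v - 17/10, LT = uv.
g_2 = uw^2 - 16uw + 18u + 17w - 14, LT = uw^2.
g_3 = vw - 4v - 3, LT = vw.
r = 6u - 2v - 11w^3 + 5/3w + 12, LT = u.

S(g_1,r): lcm = uv. S = -1/10uw + 6/5u + 1/3v^2 + 11/6vw^3 - 5/18vw - 19/5v - 17/10.
  reduce S modulo (g_1, g_2, g_3, r):
  remainder 1/3v^2 + 5071/45v - 11/60w^4 + 11/5w^3 + 199/36w^2 + 328/15w + 2489/30 ≠ 0; add m_5 = 1/3v^2 + 5071/45v - 11/60w^4 + 11/5w^3 + 199/36w^2 + 328/15w + 2489/30 to the basis.

S(g_2,r): lcm = uw^2. S = -16uw + 18u + 1/3vw^2 + 11/6w^5 - 5/18w^3 - 2w^2 + 17w - 14.
  reduce S modulo (g_1, g_2, g_3, r, m_5):
  remainder -10v + 11/6w^5 - 88/3w^4 + 589/18w^3 + 22/9w^2 + 45w - 62 ≠ 0; add m_6 = -10v + 11/6w^5 - 88/3w^4 + 589/18w^3 + 22/9w^2 + 45w - 62 to the basis.

S(g_3,m_6): lcm = vw. S = -4v + 11/60w^6 - 44/15w^5 + 589/180w^4 + 11/45w^3 + 9/2w^2 - 31/5w - 3.
  reduce S modulo (g_1, g_2, g_3, r, m_5, m_6):
  remainder 11/60w^6 - 11/3w^5 + 2701/180w^4 - 578/45w^3 + 317/90w^2 - 121/5w + 109/5 ≠ 0; add m_7 = 11/60w^6 - 11/3w^5 + 2701/180w^4 - 578/45w^3 + 317/90w^2 - 121/5w + 109/5 to the basis.

The other S-polynomials (S(g_1,g_2), S(g_1,g_3), S(g_2,g_3), S(g_3,r), S(g_1,m_5), S(g_2,m_5), S(g_3,m_5), S(r,m_5), S(g_1,m_6), S(g_2,m_6), S(r,m_6), S(m_5,m_6), S(g_1,m_7), S(g_2,m_7), S(g_3,m_7), S(r,m_7), S(m_5,m_7), S(m_6,m_7)) all reduce to 0 modulo the current basis, so we have a Gröbner basis.
Inter-reduce: drop elements whose leading term is divisible by another's, tail-reduce, and make monic.
Reduced Gröbner basis: {u - 11/180w^5 + 44/45w^4 - 1579/540w^3 - 11/135w^2 - 11/9w + 61/15, v - 11/60w^5 + 44/15w^4 - 589/180w^3 - 11/45w^2 - 9/2w + 31/5, w^6 - 20w^5 + 2701/33w^4 - 2312/33w^3 + 634/33w^2 - 132w + 1308/11}.
The reduced Gröbner basis of I + (p) is {u - 11/180w^5 + 44/45w^4 - 1579/540w^3 - 11/135w^2 - 11/9w + 61/15, v - 11/60w^5 + 44/15w^4 - 589/180w^3 - 11/45w^2 - 9/2w + 31/5, w^6 - 20w^5 + 2701/33w^4 - 2312/33w^3 + 634/33w^2 - 132w + 1308/11} ≠ {1}, a proper ideal, so the enlarged system stays consistent: p is independent of I, with normal form 6u - 2v - 11w^3 + 5/3w + 12.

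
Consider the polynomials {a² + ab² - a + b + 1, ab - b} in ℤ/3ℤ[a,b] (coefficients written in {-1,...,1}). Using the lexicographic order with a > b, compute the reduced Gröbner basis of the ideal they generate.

G = {a² - a + b² + b + 1, ab - b, b³ + b² + b}

This is the nonlinear analogue of row-reducing a linear system.

f_1 = a² + ab² - a + b + 1, LT = a².
f_2 = ab - b, LT = ab.

S(f_1,f_2): lcm = a²b. S = ab³ + b² + b.
  leading term ab³: subtract (b²)·f_2 from ab³ + b² + b → b³ + b² + b
  leading term b³: no divisor's leading term divides it; move b³ to the remainder.
  leading term b²: no divisor's leading term divides it; move b² to the remainder.
  leading term b: no divisor's leading term divides it; move b to the remainder.
  remainder b³ + b² + b ≠ 0; add g_3 = b³ + b² + b to the basis.

The other S-polynomials (S(f_1,g_3), S(f_2,g_3)) all reduce to 0 modulo the current basis, so we have a Gröbner basis.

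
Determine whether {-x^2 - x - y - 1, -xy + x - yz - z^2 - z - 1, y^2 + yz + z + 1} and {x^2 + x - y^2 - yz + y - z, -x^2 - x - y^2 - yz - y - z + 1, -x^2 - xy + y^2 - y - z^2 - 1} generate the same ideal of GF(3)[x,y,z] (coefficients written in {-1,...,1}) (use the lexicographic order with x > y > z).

Yes, the ideals are equal.

Equality of ideals is decidable: compute both reduced Gröbner bases (unique for the ordering) and check whether they agree.
Buchberger on the first generating set:
f_1 = -x^2 - x - y - 1, LT = x^2.
f_2 = -xy + x - yz - z^2 - z - 1, LT = xy.
f_3 = y^2 + yz + z + 1, LT = y^2.

S(f_1,f_2): lcm = x^2y. S = x^2 - xyz + xy - xz^2 - xz - x + y^2 + y.
  reduce S modulo (f_1, f_2, f_3):
  remainder -xz^2 + xz - x + yz^2 + yz + z^3 - z ≠ 0; add g_4 = -xz^2 + xz - x + yz^2 + yz + z^3 - z to the basis.

S(f_2,f_3): lcm = xy^2. S = -xyz - xy - xz - x + y^2z + yz^2 + yz + y.
  reduce S modulo (f_1, f_2, f_3, g_4):
  remainder xz + x + yz^2 - yz + y + z^3 + z^2 + z + 1 ≠ 0; add g_5 = xz + x + yz^2 - yz + y + z^3 + z^2 + z + 1 to the basis.

S(f_2,g_4): lcm = xyz^2. S = xyz - xy - xz^2 + y^2z^2 + y^2z - yz^3 - yz + z^4 + z^3 + z^2.
  reduce S modulo (f_1, f_2, f_3, g_4, g_5):
  remainder yz^3 - yz + z^4 + z^3 - z^2 + 1 ≠ 0; add g_6 = yz^3 - yz + z^4 + z^3 - z^2 + 1 to the basis.

S(f_1,g_5): lcm = x^2z. S = -x^2 - xyz^2 + xyz - xy - xz^3 - xz^2 - x + yz + z.
  reduce S modulo (f_1, f_2, f_3, g_4, g_5, g_6):
  remainder -yz^2 + yz - y + z^3 - z ≠ 0; add g_7 = -yz^2 + yz - y + z^3 - z to the basis.

S(f_2,g_6): lcm = xyz^3. S = xyz - xz^4 + xz^3 + xz^2 - x + yz^4 + z^5 + z^4 + z^3.
  reduce S modulo (f_1, f_2, f_3, g_4, g_5, g_6, g_7):
  remainder -yz - y - z^4 - z^3 + z^2 - z + 1 ≠ 0; add g_8 = -yz - y - z^4 - z^3 + z^2 - z + 1 to the basis.

S(f_3,g_8): lcm = y^2z. S = -y^2 - yz^4 - yz^3 - yz^2 - yz + y + z^2 + z.
  reduce S modulo (f_1, f_2, f_3, g_4, g_5, g_6, g_7, g_8):
  remainder z^5 - z^4 + z^3 - z - 1 ≠ 0; add g_9 = z^5 - z^4 + z^3 - z - 1 to the basis.

The other S-polynomials (S(f_1,f_3), S(f_1,g_4), S(f_3,g_4), S(f_2,g_5), S(f_3,g_5), S(g_4,g_5), S(f_1,g_6), S(f_3,g_6), S(g_4,g_6), S(g_5,g_6), S(f_1,g_7), S(f_2,g_7), S(f_3,g_7), S(g_4,g_7), S(g_5,g_7), S(g_6,g_7), S(f_1,g_8), S(f_2,g_8), S(g_4,g_8), S(g_5,g_8), S(g_6,g_8), S(g_7,g_8), S(f_1,g_9), S(f_2,g_9), S(f_3,g_9), S(g_4,g_9), S(g_5,g_9), S(g_6,g_9), S(g_7,g_9), S(g_8,g_9)) all reduce to 0 modulo the current basis, so we have a Gröbner basis.
Inter-reduce: drop elements whose leading term is divisible by another's, tail-reduce, and make monic.
Reduced Gröbner basis: {x^2 + x + y + 1, xy - x - y - z^4 - z^3 - z^2 - 1, xz + x - z^3 + z^2 + 1, y^2 - y - z^4 - z^3 + z^2 - 1, yz + y + z^4 + z^3 - z^2 + z - 1, z^5 - z^4 + z^3 - z - 1}.

Buchberger on the second generating set:
h_1 = x^2 + x - y^2 - yz + y - z, LT = x^2.
h_2 = -x^2 - x - y^2 - yz - y - z + 1, LT = x^2.
h_3 = -x^2 - xy + y^2 - y - z^2 - 1, LT = x^2.

S(h_1,h_2): lcm = x^2. S = y^2 + yz + z + 1.
  reduce S modulo (h_1, h_2, h_3):
  remainder y^2 + yz + z + 1 ≠ 0; add k_4 = y^2 + yz + z + 1 to the basis.

S(h_1,h_3): lcm = x^2. S = -xy + x - yz - z^2 - z - 1.
  reduce S modulo (h_1, h_2, h_3, k_4):
  remainder -xy + x - yz - z^2 - z - 1 ≠ 0; add k_5 = -xy + x - yz - z^2 - z - 1 to the basis.

S(h_1,k_5): lcm = x^2y. S = x^2 - xyz + xy - xz^2 - xz - x - y^3 - y^2z + y^2 - yz.
  reduce S modulo (h_1, h_2, h_3, k_4, k_5):
  remainder -xz^2 + xz - x + yz^2 + yz + z^3 - z ≠ 0; add k_6 = -xz^2 + xz - x + yz^2 + yz + z^3 - z to the basis.

S(h_3,k_5): lcm = x^2y. S = x^2 + xy^2 - xyz - xz^2 - xz - x - y^3 + y^2 + yz^2 + y.
  reduce S modulo (h_1, h_2, h_3, k_4, k_5, k_6):
  remainder xz + x + yz^2 - yz + y + z^3 + z^2 + z + 1 ≠ 0; add k_7 = xz + x + yz^2 - yz + y + z^3 + z^2 + z + 1 to the basis.

S(k_5,k_6): lcm = xyz^2. S = xyz - xy - xz^2 + y^2z^2 + y^2z - yz^3 - yz + z^4 + z^3 + z^2.
  reduce S modulo (h_1, h_2, h_3, k_4, k_5, k_6, k_7):
  remainder yz^3 - yz + z^4 + z^3 - z^2 + 1 ≠ 0; add k_8 = yz^3 - yz + z^4 + z^3 - z^2 + 1 to the basis.

S(h_1,k_7): lcm = x^2z. S = -x^2 - xyz^2 + xyz - xy - xz^3 - xz^2 - x - y^2z - yz^2 + yz - z^2.
  reduce S modulo (h_1, h_2, h_3, k_4, k_5, k_6, k_7, k_8):
  remainder -yz^2 + yz - y + z^3 - z ≠ 0; add k_9 = -yz^2 + yz - y + z^3 - z to the basis.

S(k_4,k_8): lcm = y^2z^3. S = y^2z - yz^3 + yz^2 - y + z^4 + z^3.
  reduce S modulo (h_1, h_2, h_3, k_4, k_5, k_6, k_7, k_8, k_9):
  remainder -yz - y - z^4 - z^3 + z^2 - z + 1 ≠ 0; add k_10 = -yz - y - z^4 - z^3 + z^2 - z + 1 to the basis.

S(k_4,k_10): lcm = y^2z. S = -y^2 - yz^4 - yz^3 - yz^2 - yz + y + z^2 + z.
  reduce S modulo (h_1, h_2, h_3, k_4, k_5, k_6, k_7, k_8, k_9, k_10):
  remainder z^5 - z^4 + z^3 - z - 1 ≠ 0; add k_11 = z^5 - z^4 + z^3 - z - 1 to the basis.

The other S-polynomials (S(h_2,h_3), S(h_1,k_4), S(h_2,k_4), S(h_3,k_4), S(h_2,k_5), S(k_4,k_5), S(h_1,k_6), S(h_2,k_6), S(h_3,k_6), S(k_4,k_6), S(h_2,k_7), S(h_3,k_7), S(k_4,k_7), S(k_5,k_7), S(k_6,k_7), S(h_1,k_8), S(h_2,k_8), S(h_3,k_8), S(k_5,k_8), S(k_6,k_8), S(k_7,k_8), S(h_1,k_9), S(h_2,k_9), S(h_3,k_9), S(k_4,k_9), S(k_5,k_9), S(k_6,k_9), S(k_7,k_9), S(k_8,k_9), S(h_1,k_10), S(h_2,k_10), S(h_3,k_10), S(k_5,k_10), S(k_6,k_10), S(k_7,k_10), S(k_8,k_10), S(k_9,k_10), S(h_1,k_11), S(h_2,k_11), S(h_3,k_11), S(k_4,k_11), S(k_5,k_11), S(k_6,k_11), S(k_7,k_11), S(k_8,k_11), S(k_9,k_11), S(k_10,k_11)) all reduce to 0 modulo the current basis, so we have a Gröbner basis.
Inter-reduce: drop elements whose leading term is divisible by another's, tail-reduce, and make monic.
Reduced Gröbner basis: {x^2 + x + y + 1, xy - x - y - z^4 - z^3 - z^2 - 1, xz + x - z^3 + z^2 + 1, y^2 - y - z^4 - z^3 + z^2 - 1, yz + y + z^4 + z^3 - z^2 + z - 1, z^5 - z^4 + z^3 - z - 1}.

These coincide, so the ideals are equal.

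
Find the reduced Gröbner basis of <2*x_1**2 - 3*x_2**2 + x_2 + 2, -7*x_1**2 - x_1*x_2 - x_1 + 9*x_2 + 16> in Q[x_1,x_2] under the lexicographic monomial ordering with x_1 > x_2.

f_1 = 2*x_1**2 - 3*x_2**2 + x_2 + 2, LT = x_1**2.
f_2 = -7*x_1**2 - x_1*x_2 - x_1 + 9*x_2 + 16, LT = x_1**2.

S(f_1,f_2): lcm = x_1**2. S = -1/7*x_1*x_2 - 1/7*x_1 - 3/2*x_2**2 + 25/14*x_2 + 23/7.
  leading term x_1*x_2: no divisor's leading term divides it; move -1/7*x_1*x_2 to the remainder.
  leading term x_1: no divisor's leading term divides it; move -1/7*x_1 to the remainder.
  leading term x_2**2: no divisor's leading term divides it; move -3/2*x_2**2 to the remainder.
  leading term x_2: no divisor's leading term divides it; move 25/14*x_2 to the remainder.
  leading term 1: no divisor's leading term divides it; move 23/7 to the remainder.
  remainder -1/7*x_1*x_2 - 1/7*x_1 - 3/2*x_2**2 + 25/14*x_2 + 23/7 ≠ 0; add g_3 = -1/7*x_1*x_2 - 1/7*x_1 - 3/2*x_2**2 + 25/14*x_2 + 23/7 to the basis.

S(f_1,g_3): lcm = x_1**2*x_2. S = -x_1**2 - 21/2*x_1*x_2**2 + 25/2*x_1*x_2 + 23*x_1 - 3/2*x_2**3 + 1/2*x_2**2 + x_2.
  leading term x_1**2: subtract (-1/2)·f_1 from -x_1**2 - 21/2*x_1*x_2**2 + 25/2*x_1*x_2 + 23*x_1 - 3/2*x_2**3 + 1/2*x_2**2 + x_2 → -21/2*x_1*x_2**2 + 25/2*x_1*x_2 + 23*x_1 - 3/2*x_2**3 - x_2**2 + 3/2*x_2 + 1
  leading term x_1*x_2**2: subtract (147/2*x_2)·g_3 from -21/2*x_1*x_2**2 + 25/2*x_1*x_2 + 23*x_1 - 3/2*x_2**3 - x_2**2 + 3/2*x_2 + 1 → 23*x_1*x_2 + 23*x_1 + 435/4*x_2**3 - 529/4*x_2**2 - 240*x_2 + 1
  leading term x_1*x_2: subtract (-161)·g_3 from 23*x_1*x_2 + 23*x_1 + 435/4*x_2**3 - 529/4*x_2**2 - 240*x_2 + 1 → 435/4*x_2**3 - 1495/4*x_2**2 + 95/2*x_2 + 530
  leading term x_2**3: no divisor's leading term divides it; move 435/4*x_2**3 to the remainder.
  leading term x_2**2: no divisor's leading term divides it; move -1495/4*x_2**2 to the remainder.
  leading term x_2: no divisor's leading term divides it; move 95/2*x_2 to the remainder.
  leading term 1: no divisor's leading term divides it; move 530 to the remainder.
  remainder 435/4*x_2**3 - 1495/4*x_2**2 + 95/2*x_2 + 530 ≠ 0; add g_4 = 435/4*x_2**3 - 1495/4*x_2**2 + 95/2*x_2 + 530 to the basis.

The other S-polynomials (S(f_2,g_3), S(f_1,g_4), S(f_2,g_4), S(g_3,g_4)) all reduce to 0 modulo the current basis, so we have a Gröbner basis.
Inter-reduce: drop elements whose leading term is divisible by another's, tail-reduce, and make monic.

G = {x_1**2 - 3/2*x_2**2 + 1/2*x_2 + 1, x_1*x_2 + x_1 + 21/2*x_2**2 - 25/2*x_2 - 23, x_2**3 - 299/87*x_2**2 + 38/87*x_2 + 424/87}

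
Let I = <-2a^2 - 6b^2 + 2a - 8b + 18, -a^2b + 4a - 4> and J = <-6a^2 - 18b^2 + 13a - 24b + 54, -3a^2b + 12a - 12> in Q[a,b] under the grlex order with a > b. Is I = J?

Two ideals are equal iff their reduced Gröbner bases coincide (the reduced basis is unique for a fixed ordering).
Buchberger on the first generating set:
f_1 = -2a^2 - 6b^2 + 2a - 8b + 18, LT = a^2.
f_2 = -a^2b + 4a - 4, LT = a^2b.

S(f_1,f_2): lcm = a^2b. S = 3b^3 - ab + 4b^2 + 4a - 9b - 4.
  leading term b^3: no divisor's leading term divides it; move 3b^3 to the remainder.
  leading term ab: no divisor's leading term divides it; move -ab to the remainder.
  leading term b^2: no divisor's leading term divides it; move 4b^2 to the remainder.
  leading term a: no divisor's leading term divides it; move 4a to the remainder.
  leading term b: no divisor's leading term divides it; move -9b to the remainder.
  leading term 1: no divisor's leading term divides it; move -4 to the remainder.
  remainder 3b^3 - ab + 4b^2 + 4a - 9b - 4 ≠ 0; add g_3 = 3b^3 - ab + 4b^2 + 4a - 9b - 4 to the basis.

The other S-polynomials (S(f_1,g_3), S(f_2,g_3)) all reduce to 0 modulo the current basis, so we have a Gröbner basis.
Inter-reduce: drop elements whose leading term is divisible by another's, tail-reduce, and make monic.
Reduced Gröbner basis: {b^3 - 1/3ab + 4/3b^2 + 4/3a - 3b - 4/3, a^2 + 3b^2 - a + 4b - 9}.

Buchberger on the second generating set:
h_1 = -6a^2 - 18b^2 + 13a - 24b + 54, LT = a^2.
h_2 = -3a^2b + 12a - 12, LT = a^2b.

S(h_1,h_2): lcm = a^2b. S = 3b^3 - 13/6ab + 4b^2 + 4a - 9b - 4.
  leading term b^3: no divisor's leading term divides it; move 3b^3 to the remainder.
  leading term ab: no divisor's leading term divides it; move -13/6ab to the remainder.
  leading term b^2: no divisor's leading term divides it; move 4b^2 to the remainder.
  leading term a: no divisor's leading term divides it; move 4a to the remainder.
  leading term b: no divisor's leading term divides it; move -9b to the remainder.
  leading term 1: no divisor's leading term divides it; move -4 to the remainder.
  remainder 3b^3 - 13/6ab + 4b^2 + 4a - 9b - 4 ≠ 0; add k_3 = 3b^3 - 13/6ab + 4b^2 + 4a - 9b - 4 to the basis.

The other S-polynomials (S(h_1,k_3), S(h_2,k_3)) all reduce to 0 modulo the current basis, so we have a Gröbner basis.
Inter-reduce: drop elements whose leading term is divisible by another's, tail-reduce, and make monic.
Reduced Gröbner basis: {b^3 - 13/18ab + 4/3b^2 + 4/3a - 3b - 4/3, a^2 + 3b^2 - 13/6a + 4b - 9}.

The bases are distinct; the ideals are different.

No, the ideals differ.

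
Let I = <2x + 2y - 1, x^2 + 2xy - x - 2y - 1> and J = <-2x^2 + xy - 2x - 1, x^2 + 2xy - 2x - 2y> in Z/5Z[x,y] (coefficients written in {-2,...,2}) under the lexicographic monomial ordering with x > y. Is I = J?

No, the ideals differ.

For a fixed monomial order, each ideal has a unique reduced Gröbner basis; comparing bases decides equality.
Buchberger on the first generating set:
f_1 = 2x + 2y - 1, LT = x.
f_2 = x^2 + 2xy - x - 2y - 1, LT = x^2.

S(f_1,f_2): lcm = x^2. S = -xy - 2x + 2y + 1.
  reduce S modulo (f_1, f_2):
  remainder y^2 + y ≠ 0; add g_3 = y^2 + y to the basis.

The other S-polynomials (S(f_1,g_3), S(f_2,g_3)) all reduce to 0 modulo the current basis, so we have a Gröbner basis.
Inter-reduce: drop elements whose leading term is divisible by another's, tail-reduce, and make monic.
Reduced Gröbner basis: {x + y + 2, y^2 + y}.

Buchberger on the second generating set:
h_1 = -2x^2 + xy - 2x - 1, LT = x^2.
h_2 = x^2 + 2xy - 2x - 2y, LT = x^2.

S(h_1,h_2): lcm = x^2. S = -2x + 2y - 2.
  reduce S modulo (h_1, h_2):
  remainder -2x + 2y - 2 ≠ 0; add k_3 = -2x + 2y - 2 to the basis.

S(h_1,k_3): lcm = x^2. S = -2xy - 2.
  reduce S modulo (h_1, h_2, k_3):
  remainder -2y^2 + 2y - 2 ≠ 0; add k_4 = -2y^2 + 2y - 2 to the basis.

The other S-polynomials (S(h_2,k_3), S(h_1,k_4), S(h_2,k_4), S(k_3,k_4)) all reduce to 0 modulo the current basis, so we have a Gröbner basis.
Inter-reduce: drop elements whose leading term is divisible by another's, tail-reduce, and make monic.
Reduced Gröbner basis: {x - y + 1, y^2 - y + 1}.

Since the reduced bases disagree, the two ideals are not the same.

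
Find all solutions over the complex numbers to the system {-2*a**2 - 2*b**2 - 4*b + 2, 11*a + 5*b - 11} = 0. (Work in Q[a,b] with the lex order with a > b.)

Compute a lex Gröbner basis by Buchberger's algorithm.
f_1 = -2*a**2 - 2*b**2 - 4*b + 2, LT = a**2.
f_2 = 11*a + 5*b - 11, LT = a.

S(f_1,f_2): lcm = a**2. S = -5/11*a*b + a + b**2 + 2*b - 1.
  leading term a*b: subtract (-5/121*b)·f_2 from -5/11*a*b + a + b**2 + 2*b - 1 → a + 146/121*b**2 + 17/11*b - 1
  leading term a: subtract (1/11)·f_2 from a + 146/121*b**2 + 17/11*b - 1 → 146/121*b**2 + 12/11*b
  leading term b**2: no divisor's leading term divides it; move 146/121*b**2 to the remainder.
  leading term b: no divisor's leading term divides it; move 12/11*b to the remainder.
  remainder 146/121*b**2 + 12/11*b ≠ 0; add h_3 = 146/121*b**2 + 12/11*b to the basis.

The other S-polynomials (S(f_1,h_3), S(f_2,h_3)) all reduce to 0 modulo the current basis, so we have a Gröbner basis.
Inter-reduce: drop elements whose leading term is divisible by another's, tail-reduce, and make monic.
Reduced Gröbner basis: {a + 5/11*b - 1, b**2 + 66/73*b}.

Since the basis is lex-ordered, b**2 + 66/73*b is univariate in b. Its roots are {-66/73, 0}. Back-substituting each root into the other basis elements fixes the other coordinates.
  b = -66/73: the earlier basis element becomes a - 103/73 = 0, giving a = 103/73 — point (103/73, -66/73).
  b = 0: the earlier basis element becomes a - 1 = 0, giving a = 1 — point (1, 0).
Each listed point satisfies every original equation (direct substitution).

{(103/73, -66/73), (1, 0)}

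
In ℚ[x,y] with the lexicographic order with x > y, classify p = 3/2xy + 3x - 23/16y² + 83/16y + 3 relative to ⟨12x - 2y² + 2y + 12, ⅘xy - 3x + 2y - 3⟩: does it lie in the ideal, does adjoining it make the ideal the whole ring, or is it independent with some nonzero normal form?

3/2xy + 3x - 23/16y² + 83/16y + 3 lies in I (it reduces to 0).

First compute the reduced Gröbner basis of I by Buchberger's algorithm.
f_1 = 12x - 2y² + 2y + 12, LT = x.
f_2 = ⅘xy - 3x + 2y - 3, LT = xy.

S(f_1,f_2): lcm = xy. S = 15/4x - ⅙y³ + ⅙y² - 3/2y + 15/4.
  reduce S modulo (f_1, f_2):
  remainder -⅙y³ + 19/24y² - 17/8y ≠ 0; add h_3 = -⅙y³ + 19/24y² - 17/8y to the basis.

The other S-polynomials (S(f_1,h_3), S(f_2,h_3)) all reduce to 0 modulo the current basis, so we have a Gröbner basis.
Inter-reduce: drop elements whose leading term is divisible by another's, tail-reduce, and make monic.
Reduced Gröbner basis: {x - ⅙y² + ⅙y + 1, y³ - 19/4y² + 51/4y}.
Label its elements g_1 = x - ⅙y² + ⅙y + 1, g_2 = y³ - 19/4y² + 51/4y.

Reduce p = 3/2xy + 3x - 23/16y² + 83/16y + 3 modulo G:
  leading term xy: subtract (3/2y)·g_1 from 3/2xy + 3x - 23/16y² + 83/16y + 3 → 3x + ¼y³ - 27/16y² + 59/16y + 3
  leading term x: subtract (3)·g_1 from 3x + ¼y³ - 27/16y² + 59/16y + 3 → ¼y³ - 19/16y² + 51/16y
  leading term y³: subtract (¼)·g_2 from ¼y³ - 19/16y² + 51/16y → 0
  normal form = 0.
Since the normal form is 0, p ∈ I.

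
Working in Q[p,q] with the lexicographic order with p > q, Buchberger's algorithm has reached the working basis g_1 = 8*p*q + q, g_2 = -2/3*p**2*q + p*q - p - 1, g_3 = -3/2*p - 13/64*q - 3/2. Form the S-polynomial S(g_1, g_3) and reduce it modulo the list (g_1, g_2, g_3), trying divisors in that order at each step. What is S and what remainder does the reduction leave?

S(g_1, g_3) = -13/96*q**2 - 7/8*q; remainder on division = -13/96*q**2 - 7/8*q.

lcm(LM(g_1), LM(g_3)) = p*q.
S = (lcm/LT(g_1))·g_1 − (lcm/LT(g_3))·g_3 = -13/96*q**2 - 7/8*q.
Reduce S modulo (g_1, g_2, g_3) in that order:
  leading term q**2: no divisor's leading term divides it; move -13/96*q**2 to the remainder.
  leading term q: no divisor's leading term divides it; move -7/8*q to the remainder.
The remainder -13/96*q**2 - 7/8*q is nonzero, so it would be added as the next basis element.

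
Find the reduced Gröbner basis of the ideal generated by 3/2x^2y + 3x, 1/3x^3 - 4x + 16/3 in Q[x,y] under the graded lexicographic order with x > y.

G = {x^2 - 8y - 12, xy + 2, y^2 + 1/4x + 3/2y}

f_1 = 3/2x^2y + 3x, LT = x^2y.
f_2 = 1/3x^3 - 4x + 16/3, LT = x^3.

S(f_1,f_2): lcm = x^3y. S = 2x^2 + 12xy - 16y.
  leading term x^2: no divisor's leading term divides it; move 2x^2 to the remainder.
  leading term xy: no divisor's leading term divides it; move 12xy to the remainder.
  leading term y: no divisor's leading term divides it; move -16y to the remainder.
  remainder 2x^2 + 12xy - 16y ≠ 0; add g_3 = 2x^2 + 12xy - 16y to the basis.

S(f_1,g_3): lcm = x^2y. S = -6xy^2 + 8y^2 + 2x.
  leading term xy^2: no divisor's leading term divides it; move -6xy^2 to the remainder.
  leading term y^2: no divisor's leading term divides it; move 8y^2 to the remainder.
  leading term x: no divisor's leading term divides it; move 2x to the remainder.
  remainder -6xy^2 + 8y^2 + 2x ≠ 0; add g_4 = -6xy^2 + 8y^2 + 2x to the basis.

S(f_2,g_3): lcm = x^3. S = -6x^2y + 8xy - 12x + 16.
  leading term x^2y: subtract (-4)·f_1 from -6x^2y + 8xy - 12x + 16 → 8xy + 16
  leading term xy: no divisor's leading term divides it; move 8xy to the remainder.
  leading term 1: no divisor's leading term divides it; move 16 to the remainder.
  remainder 8xy + 16 ≠ 0; add g_5 = 8xy + 16 to the basis.

S(f_1,g_4): lcm = x^2y^2. S = 4/3xy^2 + 1/3x^2 + 2xy.
  leading term xy^2: subtract (-2/9)·g_4 from 4/3xy^2 + 1/3x^2 + 2xy → 1/3x^2 + 2xy + 16/9y^2 + 4/9x
  leading term x^2: subtract (1/6)·g_3 from 1/3x^2 + 2xy + 16/9y^2 + 4/9x → 16/9y^2 + 4/9x + 8/3y
  leading term y^2: no divisor's leading term divides it; move 16/9y^2 to the remainder.
  leading term x: no divisor's leading term divides it; move 4/9x to the remainder.
  leading term y: no divisor's leading term divides it; move 8/3y to the remainder.
  remainder 16/9y^2 + 4/9x + 8/3y ≠ 0; add g_6 = 16/9y^2 + 4/9x + 8/3y to the basis.

The other S-polynomials (S(f_2,g_4), S(g_3,g_4), S(f_1,g_5), S(f_2,g_5), S(g_3,g_5), S(g_4,g_5), S(f_1,g_6), S(f_2,g_6), S(g_3,g_6), S(g_4,g_6), S(g_5,g_6)) all reduce to 0 modulo the current basis, so we have a Gröbner basis.
Inter-reduce: drop elements whose leading term is divisible by another's, tail-reduce, and make monic.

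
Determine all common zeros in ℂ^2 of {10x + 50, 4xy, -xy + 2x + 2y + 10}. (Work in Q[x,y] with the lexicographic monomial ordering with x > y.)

{(-5, 0)}

Compute a lex Gröbner basis by Buchberger's algorithm.
f_1 = 10x + 50, LT = x.
f_2 = 4xy, LT = xy.
f_3 = -xy + 2x + 2y + 10, LT = xy.

S(f_1,f_2): lcm = xy. S = 5y.
  leading term y: no divisor's leading term divides it; move 5y to the remainder.
  remainder 5y ≠ 0; add h_4 = 5y to the basis.

S(f_1,f_3): lcm = xy. S = 2x + 7y + 10.
  leading term x: subtract (1/5)·f_1 from 2x + 7y + 10 → 7y
  leading term y: subtract (7/5)·h_4 from 7y → 0
  remainder 0.

S(f_2,f_3): lcm = xy. S = 2x + 2y + 10.
  leading term x: subtract (1/5)·f_1 from 2x + 2y + 10 → 2y
  leading term y: subtract (2/5)·h_4 from 2y → 0
  remainder 0.

S(f_1,h_4): leading monomials are coprime, so the S-polynomial reduces to 0 (Buchberger's first criterion).
S(f_2,h_4): lcm = xy. S = 0.
  remainder 0.

S(f_3,h_4): lcm = xy. S = -2x - 2y - 10.
  leading term x: subtract (-1/5)·f_1 from -2x - 2y - 10 → -2y
  leading term y: subtract (-2/5)·h_4 from -2y → 0
  remainder 0.

Every S-polynomial of the final basis reduces to 0, so we have a Gröbner basis.
Inter-reduce: drop elements whose leading term is divisible by another's, tail-reduce, and make monic.
Reduced Gröbner basis: {x + 5, y}.

Elimination: the polynomial y lies in the elimination ideal for y, so y ∈ {0}. For each such y, the remaining basis elements (now univariate) give the rest of the solution.
  y = 0: the earlier basis element becomes x + 5 = 0, giving x = -5 — point (-5, 0).
Each listed point satisfies every original equation (direct substitution).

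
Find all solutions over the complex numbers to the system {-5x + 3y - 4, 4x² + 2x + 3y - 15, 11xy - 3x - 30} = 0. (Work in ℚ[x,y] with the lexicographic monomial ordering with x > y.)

Compute a lex Gröbner basis by Buchberger's algorithm.
f_1 = -5x + 3y - 4, LT = x.
f_2 = 4x² + 2x + 3y - 15, LT = x².
f_3 = 11xy - 3x - 30, LT = xy.

S(f_1,f_2): lcm = x². S = -⅗xy + 3/10x - ¾y + 15/4.
  leading term xy: subtract (3/25y)·f_1 from -⅗xy + 3/10x - ¾y + 15/4 → 3/10x - 9/25y² - 27/100y + 15/4
  leading term x: subtract (-3/50)·f_1 from 3/10x - 9/25y² - 27/100y + 15/4 → -9/25y² - 9/100y + 351/100
  leading term y²: no divisor's leading term divides it; move -9/25y² to the remainder.
  leading term y: no divisor's leading term divides it; move -9/100y to the remainder.
  leading term 1: no divisor's leading term divides it; move 351/100 to the remainder.
  remainder -9/25y² - 9/100y + 351/100 ≠ 0; add h_4 = -9/25y² - 9/100y + 351/100 to the basis.

S(f_1,f_3): lcm = xy. S = 3/11x - ⅗y² + ⅘y + 30/11.
  leading term x: subtract (-3/55)·f_1 from 3/11x - ⅗y² + ⅘y + 30/11 → -⅗y² + 53/55y + 138/55
  leading term y²: subtract (5/3)·h_4 from -⅗y² + 53/55y + 138/55 → 49/44y - 147/44
  leading term y: no divisor's leading term divides it; move 49/44y to the remainder.
  leading term 1: no divisor's leading term divides it; move -147/44 to the remainder.
  remainder 49/44y - 147/44 ≠ 0; add h_5 = 49/44y - 147/44 to the basis.

The other S-polynomials (S(f_2,f_3), S(f_1,h_4), S(f_2,h_4), S(f_3,h_4), S(f_1,h_5), S(f_2,h_5), S(f_3,h_5), S(h_4,h_5)) all reduce to 0 modulo the current basis, so we have a Gröbner basis.
Inter-reduce: drop elements whose leading term is divisible by another's, tail-reduce, and make monic.
Reduced Gröbner basis: {x - 1, y - 3}.

Elimination: the polynomial y - 3 lies in the elimination ideal for y, so y ∈ {3}. For each such y, the remaining basis elements (now univariate) give the rest of the solution.
  y = 3: the earlier basis element becomes x - 1 = 0, giving x = 1 — point (1, 3).
Substituting each solution back into the original system confirms all equations vanish.

{(1, 3)}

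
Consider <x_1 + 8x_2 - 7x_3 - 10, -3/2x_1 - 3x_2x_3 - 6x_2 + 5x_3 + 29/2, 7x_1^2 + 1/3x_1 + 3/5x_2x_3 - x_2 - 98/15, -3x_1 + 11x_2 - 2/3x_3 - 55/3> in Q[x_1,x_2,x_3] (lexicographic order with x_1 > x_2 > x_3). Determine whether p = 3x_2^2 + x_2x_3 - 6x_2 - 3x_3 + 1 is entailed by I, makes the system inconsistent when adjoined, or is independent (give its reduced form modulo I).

3x_2^2 + x_2x_3 - 6x_2 - 3x_3 + 1 lies in I (it reduces to 0).

First compute the reduced Gröbner basis of I by Buchberger's algorithm.
f_1 = x_1 + 8x_2 - 7x_3 - 10, LT = x_1.
f_2 = -3/2x_1 - 3x_2x_3 - 6x_2 + 5x_3 + 29/2, LT = x_1.
f_3 = 7x_1^2 + 1/3x_1 + 3/5x_2x_3 - x_2 - 98/15, LT = x_1^2.
f_4 = -3x_1 + 11x_2 - 2/3x_3 - 55/3, LT = x_1.

S(f_1,f_2): lcm = x_1. S = -2x_2x_3 + 4x_2 - 11/3x_3 - 1/3.
  leading term x_2x_3: no divisor's leading term divides it; move -2x_2x_3 to the remainder.
  leading term x_2: no divisor's leading term divides it; move 4x_2 to the remainder.
  leading term x_3: no divisor's leading term divides it; move -11/3x_3 to the remainder.
  leading term 1: no divisor's leading term divides it; move -1/3 to the remainder.
  remainder -2x_2x_3 + 4x_2 - 11/3x_3 - 1/3 ≠ 0; add h_5 = -2x_2x_3 + 4x_2 - 11/3x_3 - 1/3 to the basis.

S(f_1,f_3): lcm = x_1^2. S = 8x_1x_2 - 7x_1x_3 - 211/21x_1 - 3/35x_2x_3 + 1/7x_2 + 14/15.
  leading term x_1x_2: subtract (8x_2)·f_1 from 8x_1x_2 - 7x_1x_3 - 211/21x_1 - 3/35x_2x_3 + 1/7x_2 + 14/15 → -7x_1x_3 - 211/21x_1 - 64x_2^2 + 1957/35x_2x_3 + 561/7x_2 + 14/15
  leading term x_1x_3: subtract (-7x_3)·f_1 from -7x_1x_3 - 211/21x_1 - 64x_2^2 + 1957/35x_2x_3 + 561/7x_2 + 14/15 → -211/21x_1 - 64x_2^2 + 3917/35x_2x_3 + 561/7x_2 - 49x_3^2 - 70x_3 + 14/15
  leading term x_1: subtract (-211/21)·f_1 from -211/21x_1 - 64x_2^2 + 3917/35x_2x_3 + 561/7x_2 - 49x_3^2 - 70x_3 + 14/15 → -64x_2^2 + 3917/35x_2x_3 + 3371/21x_2 - 49x_3^2 - 421/3x_3 - 3484/35
  leading term x_2^2: no divisor's leading term divides it; move -64x_2^2 to the remainder.
  leading term x_2x_3: subtract (-3917/70)·h_5 from 3917/35x_2x_3 + 3371/21x_2 - 49x_3^2 - 421/3x_3 - 3484/35 → 40357/105x_2 - 49x_3^2 - 72557/210x_3 - 24821/210
  leading term x_2: no divisor's leading term divides it; move 40357/105x_2 to the remainder.
  leading term x_3^2: no divisor's leading term divides it; move -49x_3^2 to the remainder.
  leading term x_3: no divisor's leading term divides it; move -72557/210x_3 to the remainder.
  leading term 1: no divisor's leading term divides it; move -24821/210 to the remainder.
  remainder -64x_2^2 + 40357/105x_2 - 49x_3^2 - 72557/210x_3 - 24821/210 ≠ 0; add h_6 = -64x_2^2 + 40357/105x_2 - 49x_3^2 - 72557/210x_3 - 24821/210 to the basis.

S(f_1,f_4): lcm = x_1. S = 35/3x_2 - 65/9x_3 - 145/9.
  leading term x_2: no divisor's leading term divides it; move 35/3x_2 to the remainder.
  leading term x_3: no divisor's leading term divides it; move -65/9x_3 to the remainder.
  leading term 1: no divisor's leading term divides it; move -145/9 to the remainder.
  remainder 35/3x_2 - 65/9x_3 - 145/9 ≠ 0; add h_7 = 35/3x_2 - 65/9x_3 - 145/9 to the basis.

S(f_3,f_4): lcm = x_1^2. S = 11/3x_1x_2 - 2/9x_1x_3 - 382/63x_1 + 3/35x_2x_3 - 1/7x_2 - 14/15.
  leading term x_1x_2: subtract (11/3x_2)·f_1 from 11/3x_1x_2 - 2/9x_1x_3 - 382/63x_1 + 3/35x_2x_3 - 1/7x_2 - 14/15 → -2/9x_1x_3 - 382/63x_1 - 88/3x_2^2 + 2704/105x_2x_3 + 767/21x_2 - 14/15
  leading term x_1x_3: subtract (-2/9x_3)·f_1 from -2/9x_1x_3 - 382/63x_1 - 88/3x_2^2 + 2704/105x_2x_3 + 767/21x_2 - 14/15 → -382/63x_1 - 88/3x_2^2 + 8672/315x_2x_3 + 767/21x_2 - 14/9x_3^2 - 20/9x_3 - 14/15
  leading term x_1: subtract (-382/63)·f_1 from -382/63x_1 - 88/3x_2^2 + 8672/315x_2x_3 + 767/21x_2 - 14/9x_3^2 - 20/9x_3 - 14/15 → -88/3x_2^2 + 8672/315x_2x_3 + 5357/63x_2 - 14/9x_3^2 - 134/3x_3 - 19394/315
  leading term x_2^2: subtract (11/24)·h_6 from -88/3x_2^2 + 8672/315x_2x_3 + 5357/63x_2 - 14/9x_3^2 - 134/3x_3 - 19394/315 → 8672/315x_2x_3 - 76549/840x_2 + 1505/72x_3^2 + 573007/5040x_3 - 37273/5040
  leading term x_2x_3: subtract (-4336/315)·h_5 from 8672/315x_2x_3 - 76549/840x_2 + 1505/72x_3^2 + 573007/5040x_3 - 37273/5040 → -2597/72x_2 + 1505/72x_3^2 + 27311/432x_3 - 5177/432
  leading term x_2: subtract (-371/120)·h_7 from -2597/72x_2 + 1505/72x_3^2 + 27311/432x_3 - 5177/432 → 1505/72x_3^2 + 17665/432x_3 - 26695/432
  leading term x_3^2: no divisor's leading term divides it; move 1505/72x_3^2 to the remainder.
  leading term x_3: no divisor's leading term divides it; move 17665/432x_3 to the remainder.
  leading term 1: no divisor's leading term divides it; move -26695/432 to the remainder.
  remainder 1505/72x_3^2 + 17665/432x_3 - 26695/432 ≠ 0; add h_8 = 1505/72x_3^2 + 17665/432x_3 - 26695/432 to the basis.

S(h_5,h_6): lcm = x_2^2x_3. S = -2x_2^2 + 17559/2240x_2x_3 + 1/6x_2 - 49/64x_3^3 - 72557/13440x_3^2 - 24821/13440x_3.
  leading term x_2^2: subtract (1/32)·h_6 from -2x_2^2 + 17559/2240x_2x_3 + 1/6x_2 - 49/64x_3^3 - 72557/13440x_3^2 - 24821/13440x_3 → 17559/2240x_2x_3 - 39797/3360x_2 - 49/64x_3^3 - 51977/13440x_3^2 + 120293/13440x_3 + 24821/6720
  leading term x_2x_3: subtract (-17559/4480)·h_5 from 17559/2240x_2x_3 - 39797/3360x_2 - 49/64x_3^3 - 51977/13440x_3^2 + 120293/13440x_3 + 24821/6720 → 23/6x_2 - 49/64x_3^3 - 51977/13440x_3^2 - 1301/240x_3 + 32083/13440
  leading term x_2: subtract (23/70)·h_7 from 23/6x_2 - 49/64x_3^3 - 51977/13440x_3^2 - 1301/240x_3 + 32083/13440 → -49/64x_3^3 - 51977/13440x_3^2 - 15361/5040x_3 + 309689/40320
  leading term x_3^3: subtract (-63/1720x_3)·h_8 from -49/64x_3^3 - 51977/13440x_3^2 - 15361/5040x_3 + 309689/40320 → -684713/288960x_3^2 - 9208349/1733760x_3 + 309689/40320
  leading term x_3^2: subtract (-2054139/18120200)·h_8 from -684713/288960x_3^2 - 9208349/1733760x_3 + 309689/40320 → -17631101/26093088x_3 + 17631101/26093088
  leading term x_3: no divisor's leading term divides it; move -17631101/26093088x_3 to the remainder.
  leading term 1: no divisor's leading term divides it; move 17631101/26093088 to the remainder.
  remainder -17631101/26093088x_3 + 17631101/26093088 ≠ 0; add h_9 = -17631101/26093088x_3 + 17631101/26093088 to the basis.

The other S-polynomials (S(f_2,f_3), S(f_2,f_4), S(f_1,h_5), S(f_2,h_5), S(f_3,h_5), S(f_4,h_5), S(f_1,h_6), S(f_2,h_6), S(f_3,h_6), S(f_4,h_6), S(f_1,h_7), S(f_2,h_7), S(f_3,h_7), S(f_4,h_7), S(h_5,h_7), S(h_6,h_7), S(f_1,h_8), S(f_2,h_8), S(f_3,h_8), S(f_4,h_8), S(h_5,h_8), S(h_6,h_8), S(h_7,h_8), S(f_1,h_9), S(f_2,h_9), S(f_3,h_9), S(f_4,h_9), S(h_5,h_9), S(h_6,h_9), S(h_7,h_9), S(h_8,h_9)) all reduce to 0 modulo the current basis, so we have a Gröbner basis.
Inter-reduce: drop elements whose leading term is divisible by another's, tail-reduce, and make monic.
Reduced Gröbner basis: {x_1 - 1, x_2 - 2, x_3 - 1}.
Label its elements g_1 = x_1 - 1, g_2 = x_2 - 2, g_3 = x_3 - 1.

Reduce p = 3x_2^2 + x_2x_3 - 6x_2 - 3x_3 + 1 modulo G:
  leading term x_2^2: subtract (3x_2)·g_2 from 3x_2^2 + x_2x_3 - 6x_2 - 3x_3 + 1 → x_2x_3 - 3x_3 + 1
  leading term x_2x_3: subtract (x_3)·g_2 from x_2x_3 - 3x_3 + 1 → -x_3 + 1
  leading term x_3: subtract (-1)·g_3 from -x_3 + 1 → 0
  normal form = 0.
Since the normal form is 0, p ∈ I.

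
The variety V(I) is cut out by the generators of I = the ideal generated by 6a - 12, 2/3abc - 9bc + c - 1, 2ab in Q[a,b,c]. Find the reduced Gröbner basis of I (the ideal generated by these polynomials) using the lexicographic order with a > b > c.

f_1 = 6a - 12, LT = a.
f_2 = 2/3abc - 9bc + c - 1, LT = abc.
f_3 = 2ab, LT = ab.

S(f_1,f_2): lcm = abc. S = 23/2bc - 3/2c + 3/2.
  leading term bc: no divisor's leading term divides it; move 23/2bc to the remainder.
  leading term c: no divisor's leading term divides it; move -3/2c to the remainder.
  leading term 1: no divisor's leading term divides it; move 3/2 to the remainder.
  remainder 23/2bc - 3/2c + 3/2 ≠ 0; add g_4 = 23/2bc - 3/2c + 3/2 to the basis.

S(f_1,f_3): lcm = ab. S = -2b.
  leading term b: no divisor's leading term divides it; move -2b to the remainder.
  remainder -2b ≠ 0; add g_5 = -2b to the basis.

S(f_2,f_3): lcm = abc. S = -27/2bc + 3/2c - 3/2.
  leading term bc: subtract (-27/23)·g_4 from -27/2bc + 3/2c - 3/2 → -6/23c + 6/23
  leading term c: no divisor's leading term divides it; move -6/23c to the remainder.
  leading term 1: no divisor's leading term divides it; move 6/23 to the remainder.
  remainder -6/23c + 6/23 ≠ 0; add g_6 = -6/23c + 6/23 to the basis.

The other S-polynomials (S(f_1,g_4), S(f_2,g_4), S(f_3,g_4), S(f_1,g_5), S(f_2,g_5), S(f_3,g_5), S(g_4,g_5), S(f_1,g_6), S(f_2,g_6), S(f_3,g_6), S(g_4,g_6), S(g_5,g_6)) all reduce to 0 modulo the current basis, so we have a Gröbner basis.
Inter-reduce: drop elements whose leading term is divisible by another's, tail-reduce, and make monic.

G = {a - 2, b, c - 1}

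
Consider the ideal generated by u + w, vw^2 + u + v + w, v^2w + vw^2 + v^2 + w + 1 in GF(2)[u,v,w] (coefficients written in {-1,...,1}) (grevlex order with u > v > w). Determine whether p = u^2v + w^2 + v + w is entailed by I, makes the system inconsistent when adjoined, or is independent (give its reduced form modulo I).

First compute the reduced Gröbner basis of I by Buchberger's algorithm.
f_1 = u + w, LT = u.
f_2 = vw^2 + u + v + w, LT = vw^2.
f_3 = v^2w + vw^2 + v^2 + w + 1, LT = v^2w.

S(f_2,f_3): lcm = v^2w^2. S = vw^3 + v^2w + uv + v^2 + vw + w^2 + w.
  reduce S modulo (f_1, f_2, f_3):
  remainder vw + w^2 + v + 1 ≠ 0; add h_4 = vw + w^2 + v + 1 to the basis.

S(f_2,h_4): lcm = vw^2. S = w^3 + vw + u + v.
  reduce S modulo (f_1, f_2, f_3, h_4):
  remainder w^3 + w^2 + w + 1 ≠ 0; add h_5 = w^3 + w^2 + w + 1 to the basis.

S(f_3,h_4): lcm = v^2w. S = v + w + 1.
  reduce S modulo (f_1, f_2, f_3, h_4, h_5):
  remainder v + w + 1 ≠ 0; add h_6 = v + w + 1 to the basis.

The other S-polynomials (S(f_1,f_2), S(f_1,f_3), S(f_1,h_4), S(f_1,h_5), S(f_2,h_5), S(f_3,h_5), S(h_4,h_5), S(f_1,h_6), S(f_2,h_6), S(f_3,h_6), S(h_4,h_6), S(h_5,h_6)) all reduce to 0 modulo the current basis, so we have a Gröbner basis.
Inter-reduce: drop elements whose leading term is divisible by another's, tail-reduce, and make monic.
Reduced Gröbner basis: {w^3 + w^2 + w + 1, u + w, v + w + 1}.
Label its elements g_1 = w^3 + w^2 + w + 1, g_2 = u + w, g_3 = v + w + 1.

Reduce p = u^2v + w^2 + v + w modulo G:
  leading term u^2v: subtract (uv)·g_2 from u^2v + w^2 + v + w → uvw + w^2 + v + w
  leading term uvw: subtract (vw)·g_2 from uvw + w^2 + v + w → vw^2 + w^2 + v + w
  leading term vw^2: subtract (w^2)·g_3 from vw^2 + w^2 + v + w → w^3 + v + w
  leading term w^3: subtract (1)·g_1 from w^3 + v + w → w^2 + v + 1
  leading term w^2: no divisor's leading term divides it; move w^2 to the remainder.
  leading term v: subtract (1)·g_3 from v + 1 → w
  leading term w: no divisor's leading term divides it; move w to the remainder.
  normal form = w^2 + w.
The normal form is nonzero, so p ∉ I. Since p minus its normal form lies in I, I + (p) = I + (r) where r = w^2 + w; decide whether this ideal is the whole ring.
Run Buchberger on G together with r (pairs among the g_i already reduce to 0 since G is a Gröbner basis):
g_1 = w^3 + w^2 + w + 1, LT = w^3.
g_2 = u + w, LT = u.
g_3 = v + w + 1, LT = v.
r = w^2 + w, LT = w^2.

S(g_1,r): lcm = w^3. S = w + 1.
  reduce S modulo (g_1, g_2, g_3, r):
  remainder w + 1 ≠ 0; add m_5 = w + 1 to the basis.

The other S-polynomials (S(g_1,g_2), S(g_1,g_3), S(g_2,g_3), S(g_2,r), S(g_3,r), S(g_1,m_5), S(g_2,m_5), S(g_3,m_5), S(r,m_5)) all reduce to 0 modulo the current basis, so we have a Gröbner basis.
Inter-reduce: drop elements whose leading term is divisible by another's, tail-reduce, and make monic.
Reduced Gröbner basis: {u + 1, v, w + 1}.
The reduced Gröbner basis of I + (p) is {u + 1, v, w + 1} ≠ {1}, a proper ideal, so the enlarged system stays consistent: p is independent of I, with normal form w^2 + w.

u^2v + w^2 + v + w is independent of I; its normal form modulo I is w^2 + w.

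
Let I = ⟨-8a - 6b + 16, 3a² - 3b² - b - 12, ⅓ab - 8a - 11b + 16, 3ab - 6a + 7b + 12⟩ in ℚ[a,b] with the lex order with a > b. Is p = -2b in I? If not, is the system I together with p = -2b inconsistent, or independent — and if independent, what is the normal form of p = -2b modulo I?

-2b lies in I (it reduces to 0).

First compute the reduced Gröbner basis of I by Buchberger's algorithm.
f_1 = -8a - 6b + 16, LT = a.
f_2 = 3a² - 3b² - b - 12, LT = a².
f_3 = ⅓ab - 8a - 11b + 16, LT = ab.
f_4 = 3ab - 6a + 7b + 12, LT = ab.

S(f_1,f_2): lcm = a². S = ¾ab - 2a + b² + ⅓b + 4.
  reduce S modulo (f_1, f_2, f_3, f_4):
  remainder 7/16b² + 10/3b ≠ 0; add h_5 = 7/16b² + 10/3b to the basis.

S(f_1,f_3): lcm = ab. S = 24a + ¾b² + 31b - 48.
  reduce S modulo (f_1, f_2, f_3, f_4, h_5):
  remainder 51/7b ≠ 0; add h_6 = 51/7b to the basis.

The other S-polynomials (S(f_1,f_4), S(f_2,f_3), S(f_2,f_4), S(f_3,f_4), S(f_1,h_5), S(f_2,h_5), S(f_3,h_5), S(f_4,h_5), S(f_1,h_6), S(f_2,h_6), S(f_3,h_6), S(f_4,h_6), S(h_5,h_6)) all reduce to 0 modulo the current basis, so we have a Gröbner basis.
Inter-reduce: drop elements whose leading term is divisible by another's, tail-reduce, and make monic.
Reduced Gröbner basis: {a - 2, b}.
Label its elements g_1 = a - 2, g_2 = b.

Reduce p = -2b modulo G:
  leading term b: subtract (-2)·g_2 from -2b → 0
  normal form = 0.
Since the normal form is 0, p ∈ I.

The remainder on division by a Gröbner basis is unique — it is the normal form.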